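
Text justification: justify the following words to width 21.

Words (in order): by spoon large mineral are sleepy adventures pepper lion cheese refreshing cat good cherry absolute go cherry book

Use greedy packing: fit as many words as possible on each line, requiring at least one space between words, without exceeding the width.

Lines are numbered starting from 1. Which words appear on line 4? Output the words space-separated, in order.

Answer: lion cheese

Derivation:
Line 1: ['by', 'spoon', 'large'] (min_width=14, slack=7)
Line 2: ['mineral', 'are', 'sleepy'] (min_width=18, slack=3)
Line 3: ['adventures', 'pepper'] (min_width=17, slack=4)
Line 4: ['lion', 'cheese'] (min_width=11, slack=10)
Line 5: ['refreshing', 'cat', 'good'] (min_width=19, slack=2)
Line 6: ['cherry', 'absolute', 'go'] (min_width=18, slack=3)
Line 7: ['cherry', 'book'] (min_width=11, slack=10)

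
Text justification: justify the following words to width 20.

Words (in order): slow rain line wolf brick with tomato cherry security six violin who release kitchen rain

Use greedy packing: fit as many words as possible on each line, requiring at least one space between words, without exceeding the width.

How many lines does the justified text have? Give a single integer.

Answer: 5

Derivation:
Line 1: ['slow', 'rain', 'line', 'wolf'] (min_width=19, slack=1)
Line 2: ['brick', 'with', 'tomato'] (min_width=17, slack=3)
Line 3: ['cherry', 'security', 'six'] (min_width=19, slack=1)
Line 4: ['violin', 'who', 'release'] (min_width=18, slack=2)
Line 5: ['kitchen', 'rain'] (min_width=12, slack=8)
Total lines: 5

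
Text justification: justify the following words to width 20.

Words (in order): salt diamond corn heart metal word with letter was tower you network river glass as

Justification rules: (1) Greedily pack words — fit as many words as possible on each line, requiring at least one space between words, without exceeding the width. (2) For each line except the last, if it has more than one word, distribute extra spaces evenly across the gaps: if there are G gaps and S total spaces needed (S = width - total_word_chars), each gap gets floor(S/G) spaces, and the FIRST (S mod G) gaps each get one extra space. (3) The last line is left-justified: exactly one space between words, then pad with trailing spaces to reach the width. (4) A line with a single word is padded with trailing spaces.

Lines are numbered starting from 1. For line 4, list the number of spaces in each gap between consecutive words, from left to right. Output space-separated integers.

Answer: 3 2

Derivation:
Line 1: ['salt', 'diamond', 'corn'] (min_width=17, slack=3)
Line 2: ['heart', 'metal', 'word'] (min_width=16, slack=4)
Line 3: ['with', 'letter', 'was'] (min_width=15, slack=5)
Line 4: ['tower', 'you', 'network'] (min_width=17, slack=3)
Line 5: ['river', 'glass', 'as'] (min_width=14, slack=6)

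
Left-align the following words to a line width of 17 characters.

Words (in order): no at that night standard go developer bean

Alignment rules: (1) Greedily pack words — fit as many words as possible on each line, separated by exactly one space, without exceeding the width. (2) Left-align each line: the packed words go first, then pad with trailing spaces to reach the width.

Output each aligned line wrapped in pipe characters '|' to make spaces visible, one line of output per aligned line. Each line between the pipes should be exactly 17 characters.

Line 1: ['no', 'at', 'that', 'night'] (min_width=16, slack=1)
Line 2: ['standard', 'go'] (min_width=11, slack=6)
Line 3: ['developer', 'bean'] (min_width=14, slack=3)

Answer: |no at that night |
|standard go      |
|developer bean   |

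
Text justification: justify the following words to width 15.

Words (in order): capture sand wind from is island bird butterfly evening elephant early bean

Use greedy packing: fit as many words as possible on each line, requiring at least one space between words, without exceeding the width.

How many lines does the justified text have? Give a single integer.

Line 1: ['capture', 'sand'] (min_width=12, slack=3)
Line 2: ['wind', 'from', 'is'] (min_width=12, slack=3)
Line 3: ['island', 'bird'] (min_width=11, slack=4)
Line 4: ['butterfly'] (min_width=9, slack=6)
Line 5: ['evening'] (min_width=7, slack=8)
Line 6: ['elephant', 'early'] (min_width=14, slack=1)
Line 7: ['bean'] (min_width=4, slack=11)
Total lines: 7

Answer: 7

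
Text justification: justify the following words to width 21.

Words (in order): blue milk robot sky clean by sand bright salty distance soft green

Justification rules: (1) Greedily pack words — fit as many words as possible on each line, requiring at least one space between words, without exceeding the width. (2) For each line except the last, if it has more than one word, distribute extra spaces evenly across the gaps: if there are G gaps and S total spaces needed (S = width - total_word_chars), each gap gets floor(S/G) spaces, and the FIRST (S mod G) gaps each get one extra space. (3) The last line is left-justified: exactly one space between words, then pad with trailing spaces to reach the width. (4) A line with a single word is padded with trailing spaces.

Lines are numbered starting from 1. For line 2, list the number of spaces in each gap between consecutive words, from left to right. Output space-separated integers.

Line 1: ['blue', 'milk', 'robot', 'sky'] (min_width=19, slack=2)
Line 2: ['clean', 'by', 'sand', 'bright'] (min_width=20, slack=1)
Line 3: ['salty', 'distance', 'soft'] (min_width=19, slack=2)
Line 4: ['green'] (min_width=5, slack=16)

Answer: 2 1 1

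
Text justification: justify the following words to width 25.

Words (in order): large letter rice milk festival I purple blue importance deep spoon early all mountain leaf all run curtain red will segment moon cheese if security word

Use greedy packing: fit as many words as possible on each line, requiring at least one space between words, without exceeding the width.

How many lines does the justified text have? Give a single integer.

Line 1: ['large', 'letter', 'rice', 'milk'] (min_width=22, slack=3)
Line 2: ['festival', 'I', 'purple', 'blue'] (min_width=22, slack=3)
Line 3: ['importance', 'deep', 'spoon'] (min_width=21, slack=4)
Line 4: ['early', 'all', 'mountain', 'leaf'] (min_width=23, slack=2)
Line 5: ['all', 'run', 'curtain', 'red', 'will'] (min_width=24, slack=1)
Line 6: ['segment', 'moon', 'cheese', 'if'] (min_width=22, slack=3)
Line 7: ['security', 'word'] (min_width=13, slack=12)
Total lines: 7

Answer: 7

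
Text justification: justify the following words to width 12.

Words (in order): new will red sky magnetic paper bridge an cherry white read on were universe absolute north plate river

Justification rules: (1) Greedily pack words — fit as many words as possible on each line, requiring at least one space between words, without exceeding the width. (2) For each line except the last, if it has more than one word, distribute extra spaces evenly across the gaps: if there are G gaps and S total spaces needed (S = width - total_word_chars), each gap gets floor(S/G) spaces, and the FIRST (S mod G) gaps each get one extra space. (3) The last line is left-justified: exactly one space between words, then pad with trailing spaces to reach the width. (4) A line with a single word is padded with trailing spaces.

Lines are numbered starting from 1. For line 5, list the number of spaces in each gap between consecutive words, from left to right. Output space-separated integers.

Answer: 3

Derivation:
Line 1: ['new', 'will', 'red'] (min_width=12, slack=0)
Line 2: ['sky', 'magnetic'] (min_width=12, slack=0)
Line 3: ['paper', 'bridge'] (min_width=12, slack=0)
Line 4: ['an', 'cherry'] (min_width=9, slack=3)
Line 5: ['white', 'read'] (min_width=10, slack=2)
Line 6: ['on', 'were'] (min_width=7, slack=5)
Line 7: ['universe'] (min_width=8, slack=4)
Line 8: ['absolute'] (min_width=8, slack=4)
Line 9: ['north', 'plate'] (min_width=11, slack=1)
Line 10: ['river'] (min_width=5, slack=7)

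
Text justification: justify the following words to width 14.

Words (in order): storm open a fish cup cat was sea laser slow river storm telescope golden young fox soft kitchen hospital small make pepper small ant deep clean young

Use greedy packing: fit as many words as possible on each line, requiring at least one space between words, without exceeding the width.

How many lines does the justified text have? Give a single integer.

Line 1: ['storm', 'open', 'a'] (min_width=12, slack=2)
Line 2: ['fish', 'cup', 'cat'] (min_width=12, slack=2)
Line 3: ['was', 'sea', 'laser'] (min_width=13, slack=1)
Line 4: ['slow', 'river'] (min_width=10, slack=4)
Line 5: ['storm'] (min_width=5, slack=9)
Line 6: ['telescope'] (min_width=9, slack=5)
Line 7: ['golden', 'young'] (min_width=12, slack=2)
Line 8: ['fox', 'soft'] (min_width=8, slack=6)
Line 9: ['kitchen'] (min_width=7, slack=7)
Line 10: ['hospital', 'small'] (min_width=14, slack=0)
Line 11: ['make', 'pepper'] (min_width=11, slack=3)
Line 12: ['small', 'ant', 'deep'] (min_width=14, slack=0)
Line 13: ['clean', 'young'] (min_width=11, slack=3)
Total lines: 13

Answer: 13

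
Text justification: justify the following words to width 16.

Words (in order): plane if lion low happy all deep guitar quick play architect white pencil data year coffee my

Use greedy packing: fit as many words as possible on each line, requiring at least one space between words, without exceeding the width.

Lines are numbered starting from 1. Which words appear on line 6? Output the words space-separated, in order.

Line 1: ['plane', 'if', 'lion'] (min_width=13, slack=3)
Line 2: ['low', 'happy', 'all'] (min_width=13, slack=3)
Line 3: ['deep', 'guitar'] (min_width=11, slack=5)
Line 4: ['quick', 'play'] (min_width=10, slack=6)
Line 5: ['architect', 'white'] (min_width=15, slack=1)
Line 6: ['pencil', 'data', 'year'] (min_width=16, slack=0)
Line 7: ['coffee', 'my'] (min_width=9, slack=7)

Answer: pencil data year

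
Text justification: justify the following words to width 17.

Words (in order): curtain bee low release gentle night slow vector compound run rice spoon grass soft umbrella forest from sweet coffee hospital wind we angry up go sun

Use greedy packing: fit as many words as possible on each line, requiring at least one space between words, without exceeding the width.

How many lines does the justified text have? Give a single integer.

Line 1: ['curtain', 'bee', 'low'] (min_width=15, slack=2)
Line 2: ['release', 'gentle'] (min_width=14, slack=3)
Line 3: ['night', 'slow', 'vector'] (min_width=17, slack=0)
Line 4: ['compound', 'run', 'rice'] (min_width=17, slack=0)
Line 5: ['spoon', 'grass', 'soft'] (min_width=16, slack=1)
Line 6: ['umbrella', 'forest'] (min_width=15, slack=2)
Line 7: ['from', 'sweet', 'coffee'] (min_width=17, slack=0)
Line 8: ['hospital', 'wind', 'we'] (min_width=16, slack=1)
Line 9: ['angry', 'up', 'go', 'sun'] (min_width=15, slack=2)
Total lines: 9

Answer: 9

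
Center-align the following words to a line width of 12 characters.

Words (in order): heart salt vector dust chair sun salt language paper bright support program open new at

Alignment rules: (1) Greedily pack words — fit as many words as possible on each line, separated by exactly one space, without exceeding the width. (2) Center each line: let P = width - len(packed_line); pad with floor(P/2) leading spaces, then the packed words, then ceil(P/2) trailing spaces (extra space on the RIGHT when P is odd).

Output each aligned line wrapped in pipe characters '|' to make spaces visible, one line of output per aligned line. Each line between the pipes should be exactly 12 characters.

Line 1: ['heart', 'salt'] (min_width=10, slack=2)
Line 2: ['vector', 'dust'] (min_width=11, slack=1)
Line 3: ['chair', 'sun'] (min_width=9, slack=3)
Line 4: ['salt'] (min_width=4, slack=8)
Line 5: ['language'] (min_width=8, slack=4)
Line 6: ['paper', 'bright'] (min_width=12, slack=0)
Line 7: ['support'] (min_width=7, slack=5)
Line 8: ['program', 'open'] (min_width=12, slack=0)
Line 9: ['new', 'at'] (min_width=6, slack=6)

Answer: | heart salt |
|vector dust |
| chair sun  |
|    salt    |
|  language  |
|paper bright|
|  support   |
|program open|
|   new at   |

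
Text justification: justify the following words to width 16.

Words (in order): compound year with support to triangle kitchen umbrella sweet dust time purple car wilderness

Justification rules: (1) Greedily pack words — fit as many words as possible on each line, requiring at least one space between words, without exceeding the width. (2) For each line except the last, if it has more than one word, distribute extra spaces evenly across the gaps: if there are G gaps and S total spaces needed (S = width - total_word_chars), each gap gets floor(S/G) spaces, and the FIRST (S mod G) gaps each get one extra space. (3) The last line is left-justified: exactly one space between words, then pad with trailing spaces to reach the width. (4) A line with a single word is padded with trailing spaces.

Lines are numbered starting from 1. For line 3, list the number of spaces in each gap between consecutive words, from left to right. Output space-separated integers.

Answer: 1

Derivation:
Line 1: ['compound', 'year'] (min_width=13, slack=3)
Line 2: ['with', 'support', 'to'] (min_width=15, slack=1)
Line 3: ['triangle', 'kitchen'] (min_width=16, slack=0)
Line 4: ['umbrella', 'sweet'] (min_width=14, slack=2)
Line 5: ['dust', 'time', 'purple'] (min_width=16, slack=0)
Line 6: ['car', 'wilderness'] (min_width=14, slack=2)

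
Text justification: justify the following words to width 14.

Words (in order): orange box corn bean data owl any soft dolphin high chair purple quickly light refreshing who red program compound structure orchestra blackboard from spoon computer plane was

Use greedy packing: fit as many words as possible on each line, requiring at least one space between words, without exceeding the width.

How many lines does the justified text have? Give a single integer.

Answer: 15

Derivation:
Line 1: ['orange', 'box'] (min_width=10, slack=4)
Line 2: ['corn', 'bean', 'data'] (min_width=14, slack=0)
Line 3: ['owl', 'any', 'soft'] (min_width=12, slack=2)
Line 4: ['dolphin', 'high'] (min_width=12, slack=2)
Line 5: ['chair', 'purple'] (min_width=12, slack=2)
Line 6: ['quickly', 'light'] (min_width=13, slack=1)
Line 7: ['refreshing', 'who'] (min_width=14, slack=0)
Line 8: ['red', 'program'] (min_width=11, slack=3)
Line 9: ['compound'] (min_width=8, slack=6)
Line 10: ['structure'] (min_width=9, slack=5)
Line 11: ['orchestra'] (min_width=9, slack=5)
Line 12: ['blackboard'] (min_width=10, slack=4)
Line 13: ['from', 'spoon'] (min_width=10, slack=4)
Line 14: ['computer', 'plane'] (min_width=14, slack=0)
Line 15: ['was'] (min_width=3, slack=11)
Total lines: 15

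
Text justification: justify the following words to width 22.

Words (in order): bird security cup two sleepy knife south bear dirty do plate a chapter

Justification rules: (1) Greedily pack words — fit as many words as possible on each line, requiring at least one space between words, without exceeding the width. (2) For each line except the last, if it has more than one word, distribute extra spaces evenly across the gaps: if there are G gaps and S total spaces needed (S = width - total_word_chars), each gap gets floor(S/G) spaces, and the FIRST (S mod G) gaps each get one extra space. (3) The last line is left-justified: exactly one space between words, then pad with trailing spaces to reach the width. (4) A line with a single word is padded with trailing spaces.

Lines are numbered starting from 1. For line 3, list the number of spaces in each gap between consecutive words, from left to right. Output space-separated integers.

Line 1: ['bird', 'security', 'cup', 'two'] (min_width=21, slack=1)
Line 2: ['sleepy', 'knife', 'south'] (min_width=18, slack=4)
Line 3: ['bear', 'dirty', 'do', 'plate', 'a'] (min_width=21, slack=1)
Line 4: ['chapter'] (min_width=7, slack=15)

Answer: 2 1 1 1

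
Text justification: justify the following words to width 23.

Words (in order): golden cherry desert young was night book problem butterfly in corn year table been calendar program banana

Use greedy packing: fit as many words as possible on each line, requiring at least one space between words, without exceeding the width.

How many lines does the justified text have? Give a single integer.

Answer: 5

Derivation:
Line 1: ['golden', 'cherry', 'desert'] (min_width=20, slack=3)
Line 2: ['young', 'was', 'night', 'book'] (min_width=20, slack=3)
Line 3: ['problem', 'butterfly', 'in'] (min_width=20, slack=3)
Line 4: ['corn', 'year', 'table', 'been'] (min_width=20, slack=3)
Line 5: ['calendar', 'program', 'banana'] (min_width=23, slack=0)
Total lines: 5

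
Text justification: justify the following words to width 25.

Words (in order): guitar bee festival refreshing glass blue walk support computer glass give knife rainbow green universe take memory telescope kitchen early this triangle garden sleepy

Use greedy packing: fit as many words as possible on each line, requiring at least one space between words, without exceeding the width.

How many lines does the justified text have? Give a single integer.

Line 1: ['guitar', 'bee', 'festival'] (min_width=19, slack=6)
Line 2: ['refreshing', 'glass', 'blue'] (min_width=21, slack=4)
Line 3: ['walk', 'support', 'computer'] (min_width=21, slack=4)
Line 4: ['glass', 'give', 'knife', 'rainbow'] (min_width=24, slack=1)
Line 5: ['green', 'universe', 'take'] (min_width=19, slack=6)
Line 6: ['memory', 'telescope', 'kitchen'] (min_width=24, slack=1)
Line 7: ['early', 'this', 'triangle'] (min_width=19, slack=6)
Line 8: ['garden', 'sleepy'] (min_width=13, slack=12)
Total lines: 8

Answer: 8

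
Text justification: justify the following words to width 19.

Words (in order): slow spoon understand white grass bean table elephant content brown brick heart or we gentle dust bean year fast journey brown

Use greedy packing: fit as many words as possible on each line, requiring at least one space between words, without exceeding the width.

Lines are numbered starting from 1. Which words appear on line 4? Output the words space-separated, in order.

Line 1: ['slow', 'spoon'] (min_width=10, slack=9)
Line 2: ['understand', 'white'] (min_width=16, slack=3)
Line 3: ['grass', 'bean', 'table'] (min_width=16, slack=3)
Line 4: ['elephant', 'content'] (min_width=16, slack=3)
Line 5: ['brown', 'brick', 'heart'] (min_width=17, slack=2)
Line 6: ['or', 'we', 'gentle', 'dust'] (min_width=17, slack=2)
Line 7: ['bean', 'year', 'fast'] (min_width=14, slack=5)
Line 8: ['journey', 'brown'] (min_width=13, slack=6)

Answer: elephant content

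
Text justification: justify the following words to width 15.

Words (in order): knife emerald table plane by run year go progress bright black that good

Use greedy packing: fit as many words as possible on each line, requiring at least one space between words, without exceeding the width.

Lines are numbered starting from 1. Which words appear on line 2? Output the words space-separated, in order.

Line 1: ['knife', 'emerald'] (min_width=13, slack=2)
Line 2: ['table', 'plane', 'by'] (min_width=14, slack=1)
Line 3: ['run', 'year', 'go'] (min_width=11, slack=4)
Line 4: ['progress', 'bright'] (min_width=15, slack=0)
Line 5: ['black', 'that', 'good'] (min_width=15, slack=0)

Answer: table plane by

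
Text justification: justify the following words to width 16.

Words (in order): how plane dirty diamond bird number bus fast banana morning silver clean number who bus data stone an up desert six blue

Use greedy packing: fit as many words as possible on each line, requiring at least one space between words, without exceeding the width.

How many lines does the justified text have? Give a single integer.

Answer: 8

Derivation:
Line 1: ['how', 'plane', 'dirty'] (min_width=15, slack=1)
Line 2: ['diamond', 'bird'] (min_width=12, slack=4)
Line 3: ['number', 'bus', 'fast'] (min_width=15, slack=1)
Line 4: ['banana', 'morning'] (min_width=14, slack=2)
Line 5: ['silver', 'clean'] (min_width=12, slack=4)
Line 6: ['number', 'who', 'bus'] (min_width=14, slack=2)
Line 7: ['data', 'stone', 'an', 'up'] (min_width=16, slack=0)
Line 8: ['desert', 'six', 'blue'] (min_width=15, slack=1)
Total lines: 8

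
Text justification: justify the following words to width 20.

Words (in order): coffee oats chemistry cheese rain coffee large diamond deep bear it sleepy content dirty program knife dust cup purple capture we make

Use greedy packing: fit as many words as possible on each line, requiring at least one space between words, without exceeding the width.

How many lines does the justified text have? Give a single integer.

Line 1: ['coffee', 'oats'] (min_width=11, slack=9)
Line 2: ['chemistry', 'cheese'] (min_width=16, slack=4)
Line 3: ['rain', 'coffee', 'large'] (min_width=17, slack=3)
Line 4: ['diamond', 'deep', 'bear', 'it'] (min_width=20, slack=0)
Line 5: ['sleepy', 'content', 'dirty'] (min_width=20, slack=0)
Line 6: ['program', 'knife', 'dust'] (min_width=18, slack=2)
Line 7: ['cup', 'purple', 'capture'] (min_width=18, slack=2)
Line 8: ['we', 'make'] (min_width=7, slack=13)
Total lines: 8

Answer: 8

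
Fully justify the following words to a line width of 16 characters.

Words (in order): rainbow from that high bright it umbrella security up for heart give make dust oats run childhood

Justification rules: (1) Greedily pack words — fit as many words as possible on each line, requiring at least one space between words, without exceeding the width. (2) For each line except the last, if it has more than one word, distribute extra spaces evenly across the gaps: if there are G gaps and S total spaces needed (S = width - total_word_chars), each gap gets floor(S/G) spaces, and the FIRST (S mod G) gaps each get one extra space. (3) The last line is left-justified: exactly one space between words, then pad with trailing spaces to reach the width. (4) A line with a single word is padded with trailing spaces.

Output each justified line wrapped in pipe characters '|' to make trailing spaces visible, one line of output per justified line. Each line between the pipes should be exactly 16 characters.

Line 1: ['rainbow', 'from'] (min_width=12, slack=4)
Line 2: ['that', 'high', 'bright'] (min_width=16, slack=0)
Line 3: ['it', 'umbrella'] (min_width=11, slack=5)
Line 4: ['security', 'up', 'for'] (min_width=15, slack=1)
Line 5: ['heart', 'give', 'make'] (min_width=15, slack=1)
Line 6: ['dust', 'oats', 'run'] (min_width=13, slack=3)
Line 7: ['childhood'] (min_width=9, slack=7)

Answer: |rainbow     from|
|that high bright|
|it      umbrella|
|security  up for|
|heart  give make|
|dust   oats  run|
|childhood       |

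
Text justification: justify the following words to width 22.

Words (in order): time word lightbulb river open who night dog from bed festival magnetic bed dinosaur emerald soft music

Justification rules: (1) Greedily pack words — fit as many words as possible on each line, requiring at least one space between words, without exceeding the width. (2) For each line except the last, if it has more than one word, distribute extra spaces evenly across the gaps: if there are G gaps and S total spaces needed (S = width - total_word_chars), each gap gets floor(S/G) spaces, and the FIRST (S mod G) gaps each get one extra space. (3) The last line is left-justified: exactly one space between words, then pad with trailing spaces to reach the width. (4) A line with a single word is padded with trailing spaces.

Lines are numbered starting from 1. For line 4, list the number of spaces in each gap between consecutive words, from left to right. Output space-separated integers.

Answer: 2 1

Derivation:
Line 1: ['time', 'word', 'lightbulb'] (min_width=19, slack=3)
Line 2: ['river', 'open', 'who', 'night'] (min_width=20, slack=2)
Line 3: ['dog', 'from', 'bed', 'festival'] (min_width=21, slack=1)
Line 4: ['magnetic', 'bed', 'dinosaur'] (min_width=21, slack=1)
Line 5: ['emerald', 'soft', 'music'] (min_width=18, slack=4)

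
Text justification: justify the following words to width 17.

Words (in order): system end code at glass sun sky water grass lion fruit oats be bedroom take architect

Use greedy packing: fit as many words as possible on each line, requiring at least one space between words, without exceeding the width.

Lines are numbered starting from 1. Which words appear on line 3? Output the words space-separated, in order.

Line 1: ['system', 'end', 'code'] (min_width=15, slack=2)
Line 2: ['at', 'glass', 'sun', 'sky'] (min_width=16, slack=1)
Line 3: ['water', 'grass', 'lion'] (min_width=16, slack=1)
Line 4: ['fruit', 'oats', 'be'] (min_width=13, slack=4)
Line 5: ['bedroom', 'take'] (min_width=12, slack=5)
Line 6: ['architect'] (min_width=9, slack=8)

Answer: water grass lion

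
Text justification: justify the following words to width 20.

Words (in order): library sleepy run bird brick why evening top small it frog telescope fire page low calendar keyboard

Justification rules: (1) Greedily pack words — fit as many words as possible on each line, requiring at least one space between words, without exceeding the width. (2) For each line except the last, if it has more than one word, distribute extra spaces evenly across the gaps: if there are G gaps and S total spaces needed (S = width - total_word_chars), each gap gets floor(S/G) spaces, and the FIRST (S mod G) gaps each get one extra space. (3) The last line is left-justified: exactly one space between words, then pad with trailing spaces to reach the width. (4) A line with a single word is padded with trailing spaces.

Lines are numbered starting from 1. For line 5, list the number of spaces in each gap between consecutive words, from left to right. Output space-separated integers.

Line 1: ['library', 'sleepy', 'run'] (min_width=18, slack=2)
Line 2: ['bird', 'brick', 'why'] (min_width=14, slack=6)
Line 3: ['evening', 'top', 'small', 'it'] (min_width=20, slack=0)
Line 4: ['frog', 'telescope', 'fire'] (min_width=19, slack=1)
Line 5: ['page', 'low', 'calendar'] (min_width=17, slack=3)
Line 6: ['keyboard'] (min_width=8, slack=12)

Answer: 3 2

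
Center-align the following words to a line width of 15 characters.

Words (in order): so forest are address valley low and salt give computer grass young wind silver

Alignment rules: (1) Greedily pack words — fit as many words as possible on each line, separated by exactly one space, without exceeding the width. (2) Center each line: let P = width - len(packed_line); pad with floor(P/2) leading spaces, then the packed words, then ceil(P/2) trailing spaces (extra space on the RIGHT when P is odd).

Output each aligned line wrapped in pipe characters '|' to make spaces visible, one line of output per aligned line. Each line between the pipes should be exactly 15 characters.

Answer: | so forest are |
|address valley |
| low and salt  |
| give computer |
|  grass young  |
|  wind silver  |

Derivation:
Line 1: ['so', 'forest', 'are'] (min_width=13, slack=2)
Line 2: ['address', 'valley'] (min_width=14, slack=1)
Line 3: ['low', 'and', 'salt'] (min_width=12, slack=3)
Line 4: ['give', 'computer'] (min_width=13, slack=2)
Line 5: ['grass', 'young'] (min_width=11, slack=4)
Line 6: ['wind', 'silver'] (min_width=11, slack=4)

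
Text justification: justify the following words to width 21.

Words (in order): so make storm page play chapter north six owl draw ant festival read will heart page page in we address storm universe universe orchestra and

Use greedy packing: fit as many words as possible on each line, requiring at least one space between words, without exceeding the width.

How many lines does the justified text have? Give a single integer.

Line 1: ['so', 'make', 'storm', 'page'] (min_width=18, slack=3)
Line 2: ['play', 'chapter', 'north'] (min_width=18, slack=3)
Line 3: ['six', 'owl', 'draw', 'ant'] (min_width=16, slack=5)
Line 4: ['festival', 'read', 'will'] (min_width=18, slack=3)
Line 5: ['heart', 'page', 'page', 'in', 'we'] (min_width=21, slack=0)
Line 6: ['address', 'storm'] (min_width=13, slack=8)
Line 7: ['universe', 'universe'] (min_width=17, slack=4)
Line 8: ['orchestra', 'and'] (min_width=13, slack=8)
Total lines: 8

Answer: 8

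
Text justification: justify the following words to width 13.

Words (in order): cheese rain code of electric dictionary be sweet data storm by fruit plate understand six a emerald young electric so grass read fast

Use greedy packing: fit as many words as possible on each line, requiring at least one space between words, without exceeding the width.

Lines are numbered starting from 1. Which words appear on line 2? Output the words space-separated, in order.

Line 1: ['cheese', 'rain'] (min_width=11, slack=2)
Line 2: ['code', 'of'] (min_width=7, slack=6)
Line 3: ['electric'] (min_width=8, slack=5)
Line 4: ['dictionary', 'be'] (min_width=13, slack=0)
Line 5: ['sweet', 'data'] (min_width=10, slack=3)
Line 6: ['storm', 'by'] (min_width=8, slack=5)
Line 7: ['fruit', 'plate'] (min_width=11, slack=2)
Line 8: ['understand'] (min_width=10, slack=3)
Line 9: ['six', 'a', 'emerald'] (min_width=13, slack=0)
Line 10: ['young'] (min_width=5, slack=8)
Line 11: ['electric', 'so'] (min_width=11, slack=2)
Line 12: ['grass', 'read'] (min_width=10, slack=3)
Line 13: ['fast'] (min_width=4, slack=9)

Answer: code of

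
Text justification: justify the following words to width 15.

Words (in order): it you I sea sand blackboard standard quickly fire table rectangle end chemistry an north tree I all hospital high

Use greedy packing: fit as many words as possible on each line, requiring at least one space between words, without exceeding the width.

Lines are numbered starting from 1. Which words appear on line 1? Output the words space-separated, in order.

Line 1: ['it', 'you', 'I', 'sea'] (min_width=12, slack=3)
Line 2: ['sand', 'blackboard'] (min_width=15, slack=0)
Line 3: ['standard'] (min_width=8, slack=7)
Line 4: ['quickly', 'fire'] (min_width=12, slack=3)
Line 5: ['table', 'rectangle'] (min_width=15, slack=0)
Line 6: ['end', 'chemistry'] (min_width=13, slack=2)
Line 7: ['an', 'north', 'tree', 'I'] (min_width=15, slack=0)
Line 8: ['all', 'hospital'] (min_width=12, slack=3)
Line 9: ['high'] (min_width=4, slack=11)

Answer: it you I sea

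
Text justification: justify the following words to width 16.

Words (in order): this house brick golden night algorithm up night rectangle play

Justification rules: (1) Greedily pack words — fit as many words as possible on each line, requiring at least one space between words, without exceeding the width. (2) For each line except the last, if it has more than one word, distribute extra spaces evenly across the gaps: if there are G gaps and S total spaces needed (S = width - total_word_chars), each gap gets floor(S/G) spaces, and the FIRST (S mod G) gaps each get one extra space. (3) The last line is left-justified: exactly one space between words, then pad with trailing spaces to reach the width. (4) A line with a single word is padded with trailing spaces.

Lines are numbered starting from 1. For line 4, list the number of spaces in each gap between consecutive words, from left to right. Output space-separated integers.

Answer: 2

Derivation:
Line 1: ['this', 'house', 'brick'] (min_width=16, slack=0)
Line 2: ['golden', 'night'] (min_width=12, slack=4)
Line 3: ['algorithm', 'up'] (min_width=12, slack=4)
Line 4: ['night', 'rectangle'] (min_width=15, slack=1)
Line 5: ['play'] (min_width=4, slack=12)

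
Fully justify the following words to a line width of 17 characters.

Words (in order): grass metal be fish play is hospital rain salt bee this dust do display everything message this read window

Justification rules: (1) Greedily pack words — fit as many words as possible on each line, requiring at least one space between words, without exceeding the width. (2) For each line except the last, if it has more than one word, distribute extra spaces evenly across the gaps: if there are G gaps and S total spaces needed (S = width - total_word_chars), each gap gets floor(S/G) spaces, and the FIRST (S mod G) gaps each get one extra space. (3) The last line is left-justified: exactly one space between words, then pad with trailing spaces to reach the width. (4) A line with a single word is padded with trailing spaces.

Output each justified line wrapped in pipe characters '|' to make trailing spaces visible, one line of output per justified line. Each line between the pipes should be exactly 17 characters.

Line 1: ['grass', 'metal', 'be'] (min_width=14, slack=3)
Line 2: ['fish', 'play', 'is'] (min_width=12, slack=5)
Line 3: ['hospital', 'rain'] (min_width=13, slack=4)
Line 4: ['salt', 'bee', 'this'] (min_width=13, slack=4)
Line 5: ['dust', 'do', 'display'] (min_width=15, slack=2)
Line 6: ['everything'] (min_width=10, slack=7)
Line 7: ['message', 'this', 'read'] (min_width=17, slack=0)
Line 8: ['window'] (min_width=6, slack=11)

Answer: |grass   metal  be|
|fish    play   is|
|hospital     rain|
|salt   bee   this|
|dust  do  display|
|everything       |
|message this read|
|window           |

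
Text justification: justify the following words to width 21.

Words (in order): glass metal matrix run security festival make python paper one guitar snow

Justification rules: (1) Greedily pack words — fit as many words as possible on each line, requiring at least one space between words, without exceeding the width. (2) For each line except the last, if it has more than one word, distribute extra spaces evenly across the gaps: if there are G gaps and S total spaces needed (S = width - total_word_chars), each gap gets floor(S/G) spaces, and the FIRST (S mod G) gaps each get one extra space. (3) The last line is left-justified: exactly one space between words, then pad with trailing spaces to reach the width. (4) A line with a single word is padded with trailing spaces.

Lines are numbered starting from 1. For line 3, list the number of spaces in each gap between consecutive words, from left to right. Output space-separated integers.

Answer: 1 1 1

Derivation:
Line 1: ['glass', 'metal', 'matrix'] (min_width=18, slack=3)
Line 2: ['run', 'security', 'festival'] (min_width=21, slack=0)
Line 3: ['make', 'python', 'paper', 'one'] (min_width=21, slack=0)
Line 4: ['guitar', 'snow'] (min_width=11, slack=10)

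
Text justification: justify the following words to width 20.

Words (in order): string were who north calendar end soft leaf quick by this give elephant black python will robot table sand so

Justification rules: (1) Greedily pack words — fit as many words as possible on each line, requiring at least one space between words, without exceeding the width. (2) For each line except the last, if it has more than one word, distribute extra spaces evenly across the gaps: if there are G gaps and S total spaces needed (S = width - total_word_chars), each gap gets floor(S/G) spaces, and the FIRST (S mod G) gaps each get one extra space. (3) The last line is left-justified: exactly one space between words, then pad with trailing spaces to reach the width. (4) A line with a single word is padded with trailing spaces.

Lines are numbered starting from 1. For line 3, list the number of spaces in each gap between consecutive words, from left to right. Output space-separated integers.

Answer: 2 2 1

Derivation:
Line 1: ['string', 'were', 'who'] (min_width=15, slack=5)
Line 2: ['north', 'calendar', 'end'] (min_width=18, slack=2)
Line 3: ['soft', 'leaf', 'quick', 'by'] (min_width=18, slack=2)
Line 4: ['this', 'give', 'elephant'] (min_width=18, slack=2)
Line 5: ['black', 'python', 'will'] (min_width=17, slack=3)
Line 6: ['robot', 'table', 'sand', 'so'] (min_width=19, slack=1)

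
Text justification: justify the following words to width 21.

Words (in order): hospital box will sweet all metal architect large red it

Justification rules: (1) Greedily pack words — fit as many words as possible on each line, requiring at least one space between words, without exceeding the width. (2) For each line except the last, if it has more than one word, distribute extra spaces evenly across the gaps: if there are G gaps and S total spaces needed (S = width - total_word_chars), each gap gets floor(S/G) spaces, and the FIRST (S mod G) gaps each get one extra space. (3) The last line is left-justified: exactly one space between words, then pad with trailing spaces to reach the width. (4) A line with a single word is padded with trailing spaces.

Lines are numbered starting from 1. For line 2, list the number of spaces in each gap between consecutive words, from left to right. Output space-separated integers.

Line 1: ['hospital', 'box', 'will'] (min_width=17, slack=4)
Line 2: ['sweet', 'all', 'metal'] (min_width=15, slack=6)
Line 3: ['architect', 'large', 'red'] (min_width=19, slack=2)
Line 4: ['it'] (min_width=2, slack=19)

Answer: 4 4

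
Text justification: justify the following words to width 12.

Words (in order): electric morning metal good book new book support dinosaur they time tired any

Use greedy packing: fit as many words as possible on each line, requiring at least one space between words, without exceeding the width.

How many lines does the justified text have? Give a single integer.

Answer: 8

Derivation:
Line 1: ['electric'] (min_width=8, slack=4)
Line 2: ['morning'] (min_width=7, slack=5)
Line 3: ['metal', 'good'] (min_width=10, slack=2)
Line 4: ['book', 'new'] (min_width=8, slack=4)
Line 5: ['book', 'support'] (min_width=12, slack=0)
Line 6: ['dinosaur'] (min_width=8, slack=4)
Line 7: ['they', 'time'] (min_width=9, slack=3)
Line 8: ['tired', 'any'] (min_width=9, slack=3)
Total lines: 8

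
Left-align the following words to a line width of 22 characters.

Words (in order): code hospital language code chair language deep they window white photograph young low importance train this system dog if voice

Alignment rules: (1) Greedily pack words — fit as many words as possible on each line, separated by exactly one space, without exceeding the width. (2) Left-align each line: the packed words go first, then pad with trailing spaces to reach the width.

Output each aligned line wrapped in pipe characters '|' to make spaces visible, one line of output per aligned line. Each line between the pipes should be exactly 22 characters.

Answer: |code hospital language|
|code chair language   |
|deep they window white|
|photograph young low  |
|importance train this |
|system dog if voice   |

Derivation:
Line 1: ['code', 'hospital', 'language'] (min_width=22, slack=0)
Line 2: ['code', 'chair', 'language'] (min_width=19, slack=3)
Line 3: ['deep', 'they', 'window', 'white'] (min_width=22, slack=0)
Line 4: ['photograph', 'young', 'low'] (min_width=20, slack=2)
Line 5: ['importance', 'train', 'this'] (min_width=21, slack=1)
Line 6: ['system', 'dog', 'if', 'voice'] (min_width=19, slack=3)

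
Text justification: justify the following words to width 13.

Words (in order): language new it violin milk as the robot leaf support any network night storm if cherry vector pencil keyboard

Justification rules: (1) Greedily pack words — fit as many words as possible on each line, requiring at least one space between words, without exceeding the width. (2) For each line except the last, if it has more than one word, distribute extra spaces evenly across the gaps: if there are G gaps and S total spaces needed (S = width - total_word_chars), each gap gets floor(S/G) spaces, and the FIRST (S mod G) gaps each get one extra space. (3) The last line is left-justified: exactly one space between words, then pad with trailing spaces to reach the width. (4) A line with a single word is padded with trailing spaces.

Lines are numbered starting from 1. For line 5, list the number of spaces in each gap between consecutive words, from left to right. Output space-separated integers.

Line 1: ['language', 'new'] (min_width=12, slack=1)
Line 2: ['it', 'violin'] (min_width=9, slack=4)
Line 3: ['milk', 'as', 'the'] (min_width=11, slack=2)
Line 4: ['robot', 'leaf'] (min_width=10, slack=3)
Line 5: ['support', 'any'] (min_width=11, slack=2)
Line 6: ['network', 'night'] (min_width=13, slack=0)
Line 7: ['storm', 'if'] (min_width=8, slack=5)
Line 8: ['cherry', 'vector'] (min_width=13, slack=0)
Line 9: ['pencil'] (min_width=6, slack=7)
Line 10: ['keyboard'] (min_width=8, slack=5)

Answer: 3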